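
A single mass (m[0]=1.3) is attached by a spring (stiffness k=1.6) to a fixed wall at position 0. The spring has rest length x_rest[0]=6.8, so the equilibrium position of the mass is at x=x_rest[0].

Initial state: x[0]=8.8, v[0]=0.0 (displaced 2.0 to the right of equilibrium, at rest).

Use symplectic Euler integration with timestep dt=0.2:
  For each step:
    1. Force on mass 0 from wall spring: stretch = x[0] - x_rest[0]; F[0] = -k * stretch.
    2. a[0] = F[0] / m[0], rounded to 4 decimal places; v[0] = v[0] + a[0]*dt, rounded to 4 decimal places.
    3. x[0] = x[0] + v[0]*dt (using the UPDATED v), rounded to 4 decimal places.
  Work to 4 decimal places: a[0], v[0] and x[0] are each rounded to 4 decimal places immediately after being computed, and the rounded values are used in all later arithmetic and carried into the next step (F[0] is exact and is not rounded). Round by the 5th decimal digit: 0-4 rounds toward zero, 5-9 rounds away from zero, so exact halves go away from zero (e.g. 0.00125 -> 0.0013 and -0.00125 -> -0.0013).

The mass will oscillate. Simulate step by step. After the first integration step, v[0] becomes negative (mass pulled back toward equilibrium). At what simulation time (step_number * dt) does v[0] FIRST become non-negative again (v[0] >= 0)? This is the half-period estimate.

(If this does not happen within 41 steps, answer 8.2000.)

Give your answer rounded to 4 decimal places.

Answer: 3.0000

Derivation:
Step 0: x=[8.8000] v=[0.0000]
Step 1: x=[8.7015] v=[-0.4923]
Step 2: x=[8.5094] v=[-0.9604]
Step 3: x=[8.2332] v=[-1.3812]
Step 4: x=[7.8864] v=[-1.7340]
Step 5: x=[7.4861] v=[-2.0014]
Step 6: x=[7.0520] v=[-2.1703]
Step 7: x=[6.6055] v=[-2.2323]
Step 8: x=[6.1686] v=[-2.1844]
Step 9: x=[5.7628] v=[-2.0290]
Step 10: x=[5.4081] v=[-1.7737]
Step 11: x=[5.1219] v=[-1.4311]
Step 12: x=[4.9183] v=[-1.0180]
Step 13: x=[4.8073] v=[-0.5548]
Step 14: x=[4.7944] v=[-0.0643]
Step 15: x=[4.8803] v=[0.4294]
First v>=0 after going negative at step 15, time=3.0000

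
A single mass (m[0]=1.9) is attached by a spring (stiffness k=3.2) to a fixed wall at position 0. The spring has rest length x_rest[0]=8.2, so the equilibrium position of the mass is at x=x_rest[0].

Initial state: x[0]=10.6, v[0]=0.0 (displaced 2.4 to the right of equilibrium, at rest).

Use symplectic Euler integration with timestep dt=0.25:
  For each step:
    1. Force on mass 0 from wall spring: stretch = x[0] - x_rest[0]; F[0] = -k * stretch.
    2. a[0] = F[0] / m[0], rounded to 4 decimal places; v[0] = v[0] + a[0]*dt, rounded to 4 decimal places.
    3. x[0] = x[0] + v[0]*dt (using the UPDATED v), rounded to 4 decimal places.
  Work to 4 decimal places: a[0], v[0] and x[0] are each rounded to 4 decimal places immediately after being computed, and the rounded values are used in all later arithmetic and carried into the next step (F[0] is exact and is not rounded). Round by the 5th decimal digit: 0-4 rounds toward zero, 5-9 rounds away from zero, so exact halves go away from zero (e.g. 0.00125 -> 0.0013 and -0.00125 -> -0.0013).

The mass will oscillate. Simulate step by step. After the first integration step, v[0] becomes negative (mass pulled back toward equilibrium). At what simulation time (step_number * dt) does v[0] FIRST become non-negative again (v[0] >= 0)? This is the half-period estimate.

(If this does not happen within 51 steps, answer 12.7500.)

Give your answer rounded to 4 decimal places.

Step 0: x=[10.6000] v=[0.0000]
Step 1: x=[10.3474] v=[-1.0105]
Step 2: x=[9.8687] v=[-1.9147]
Step 3: x=[9.2144] v=[-2.6173]
Step 4: x=[8.4533] v=[-3.0444]
Step 5: x=[7.6655] v=[-3.1511]
Step 6: x=[6.9340] v=[-2.9261]
Step 7: x=[6.3357] v=[-2.3931]
Step 8: x=[5.9337] v=[-1.6081]
Step 9: x=[5.7702] v=[-0.6539]
Step 10: x=[5.8625] v=[0.3692]
First v>=0 after going negative at step 10, time=2.5000

Answer: 2.5000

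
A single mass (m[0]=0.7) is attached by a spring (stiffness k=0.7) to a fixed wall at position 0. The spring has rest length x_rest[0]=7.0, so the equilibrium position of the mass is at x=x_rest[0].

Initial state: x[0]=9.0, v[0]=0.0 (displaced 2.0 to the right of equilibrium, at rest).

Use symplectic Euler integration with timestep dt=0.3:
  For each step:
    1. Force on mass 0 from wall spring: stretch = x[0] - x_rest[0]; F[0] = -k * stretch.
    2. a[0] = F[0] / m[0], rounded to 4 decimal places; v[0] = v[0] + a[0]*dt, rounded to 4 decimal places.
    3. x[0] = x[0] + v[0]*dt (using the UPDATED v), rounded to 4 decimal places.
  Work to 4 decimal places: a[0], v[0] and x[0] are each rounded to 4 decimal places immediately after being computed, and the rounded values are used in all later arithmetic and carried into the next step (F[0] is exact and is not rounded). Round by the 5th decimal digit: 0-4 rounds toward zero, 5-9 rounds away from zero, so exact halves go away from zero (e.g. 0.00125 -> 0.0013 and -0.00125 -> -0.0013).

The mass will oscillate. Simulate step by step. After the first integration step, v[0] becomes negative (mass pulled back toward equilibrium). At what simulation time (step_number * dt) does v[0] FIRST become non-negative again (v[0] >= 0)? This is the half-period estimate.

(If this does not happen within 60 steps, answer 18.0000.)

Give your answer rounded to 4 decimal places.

Step 0: x=[9.0000] v=[0.0000]
Step 1: x=[8.8200] v=[-0.6000]
Step 2: x=[8.4762] v=[-1.1460]
Step 3: x=[7.9995] v=[-1.5889]
Step 4: x=[7.4329] v=[-1.8888]
Step 5: x=[6.8273] v=[-2.0187]
Step 6: x=[6.2372] v=[-1.9669]
Step 7: x=[5.7158] v=[-1.7381]
Step 8: x=[5.3100] v=[-1.3528]
Step 9: x=[5.0563] v=[-0.8458]
Step 10: x=[4.9775] v=[-0.2627]
Step 11: x=[5.0807] v=[0.3441]
First v>=0 after going negative at step 11, time=3.3000

Answer: 3.3000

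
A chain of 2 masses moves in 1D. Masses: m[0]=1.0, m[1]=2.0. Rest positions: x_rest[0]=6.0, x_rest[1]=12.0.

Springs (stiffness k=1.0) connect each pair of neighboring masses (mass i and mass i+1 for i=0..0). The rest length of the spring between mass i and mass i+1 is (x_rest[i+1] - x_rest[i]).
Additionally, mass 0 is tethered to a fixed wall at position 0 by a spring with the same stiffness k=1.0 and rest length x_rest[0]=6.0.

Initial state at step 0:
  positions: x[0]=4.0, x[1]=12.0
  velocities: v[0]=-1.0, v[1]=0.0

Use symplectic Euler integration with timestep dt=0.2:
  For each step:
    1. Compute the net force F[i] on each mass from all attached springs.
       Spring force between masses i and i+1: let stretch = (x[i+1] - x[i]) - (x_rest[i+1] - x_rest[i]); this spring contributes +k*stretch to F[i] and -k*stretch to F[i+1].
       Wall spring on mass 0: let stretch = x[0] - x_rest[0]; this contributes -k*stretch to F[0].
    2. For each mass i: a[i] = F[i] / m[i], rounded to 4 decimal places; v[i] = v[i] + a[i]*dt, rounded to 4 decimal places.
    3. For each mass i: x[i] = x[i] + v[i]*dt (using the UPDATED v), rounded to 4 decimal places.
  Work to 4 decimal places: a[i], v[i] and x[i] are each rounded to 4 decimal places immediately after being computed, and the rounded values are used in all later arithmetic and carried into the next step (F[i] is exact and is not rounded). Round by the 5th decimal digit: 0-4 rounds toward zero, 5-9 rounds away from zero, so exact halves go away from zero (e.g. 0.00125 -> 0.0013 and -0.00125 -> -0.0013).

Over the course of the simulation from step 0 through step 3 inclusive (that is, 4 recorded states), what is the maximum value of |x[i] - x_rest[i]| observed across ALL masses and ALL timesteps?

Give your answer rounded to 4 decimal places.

Answer: 2.0400

Derivation:
Step 0: x=[4.0000 12.0000] v=[-1.0000 0.0000]
Step 1: x=[3.9600 11.9600] v=[-0.2000 -0.2000]
Step 2: x=[4.0816 11.8800] v=[0.6080 -0.4000]
Step 3: x=[4.3519 11.7640] v=[1.3514 -0.5798]
Max displacement = 2.0400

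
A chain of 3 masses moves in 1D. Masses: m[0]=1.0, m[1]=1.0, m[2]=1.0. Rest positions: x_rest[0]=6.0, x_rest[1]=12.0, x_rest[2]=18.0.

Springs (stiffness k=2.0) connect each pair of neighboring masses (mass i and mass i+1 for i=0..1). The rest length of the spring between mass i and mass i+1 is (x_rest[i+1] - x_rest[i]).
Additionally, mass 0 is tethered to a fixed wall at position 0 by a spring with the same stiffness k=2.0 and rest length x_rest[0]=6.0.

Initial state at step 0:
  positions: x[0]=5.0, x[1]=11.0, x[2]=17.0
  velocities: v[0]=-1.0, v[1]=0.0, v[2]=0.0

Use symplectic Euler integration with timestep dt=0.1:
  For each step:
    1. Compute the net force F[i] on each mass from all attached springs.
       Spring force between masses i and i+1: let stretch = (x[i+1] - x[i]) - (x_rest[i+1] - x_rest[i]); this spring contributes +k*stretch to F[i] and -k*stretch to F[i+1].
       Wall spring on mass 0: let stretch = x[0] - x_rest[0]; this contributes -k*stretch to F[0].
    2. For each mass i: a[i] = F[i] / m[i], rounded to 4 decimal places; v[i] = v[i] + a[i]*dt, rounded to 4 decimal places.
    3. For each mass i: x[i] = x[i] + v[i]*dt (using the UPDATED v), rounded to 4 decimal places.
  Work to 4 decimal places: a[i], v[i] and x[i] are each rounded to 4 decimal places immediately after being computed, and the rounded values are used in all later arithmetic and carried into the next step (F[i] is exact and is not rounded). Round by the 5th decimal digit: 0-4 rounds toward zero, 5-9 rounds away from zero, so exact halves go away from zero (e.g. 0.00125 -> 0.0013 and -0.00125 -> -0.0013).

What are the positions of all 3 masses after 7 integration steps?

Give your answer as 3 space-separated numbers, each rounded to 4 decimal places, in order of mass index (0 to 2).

Step 0: x=[5.0000 11.0000 17.0000] v=[-1.0000 0.0000 0.0000]
Step 1: x=[4.9200 11.0000 17.0000] v=[-0.8000 0.0000 0.0000]
Step 2: x=[4.8632 10.9984 17.0000] v=[-0.5680 -0.0160 0.0000]
Step 3: x=[4.8318 10.9941 17.0000] v=[-0.3136 -0.0427 -0.0003]
Step 4: x=[4.8271 10.9867 16.9999] v=[-0.0475 -0.0740 -0.0015]
Step 5: x=[4.8490 10.9764 16.9995] v=[0.2190 -0.1033 -0.0041]
Step 6: x=[4.8965 10.9640 16.9986] v=[0.4747 -0.1242 -0.0087]
Step 7: x=[4.9674 10.9509 16.9970] v=[0.7089 -0.1308 -0.0156]

Answer: 4.9674 10.9509 16.9970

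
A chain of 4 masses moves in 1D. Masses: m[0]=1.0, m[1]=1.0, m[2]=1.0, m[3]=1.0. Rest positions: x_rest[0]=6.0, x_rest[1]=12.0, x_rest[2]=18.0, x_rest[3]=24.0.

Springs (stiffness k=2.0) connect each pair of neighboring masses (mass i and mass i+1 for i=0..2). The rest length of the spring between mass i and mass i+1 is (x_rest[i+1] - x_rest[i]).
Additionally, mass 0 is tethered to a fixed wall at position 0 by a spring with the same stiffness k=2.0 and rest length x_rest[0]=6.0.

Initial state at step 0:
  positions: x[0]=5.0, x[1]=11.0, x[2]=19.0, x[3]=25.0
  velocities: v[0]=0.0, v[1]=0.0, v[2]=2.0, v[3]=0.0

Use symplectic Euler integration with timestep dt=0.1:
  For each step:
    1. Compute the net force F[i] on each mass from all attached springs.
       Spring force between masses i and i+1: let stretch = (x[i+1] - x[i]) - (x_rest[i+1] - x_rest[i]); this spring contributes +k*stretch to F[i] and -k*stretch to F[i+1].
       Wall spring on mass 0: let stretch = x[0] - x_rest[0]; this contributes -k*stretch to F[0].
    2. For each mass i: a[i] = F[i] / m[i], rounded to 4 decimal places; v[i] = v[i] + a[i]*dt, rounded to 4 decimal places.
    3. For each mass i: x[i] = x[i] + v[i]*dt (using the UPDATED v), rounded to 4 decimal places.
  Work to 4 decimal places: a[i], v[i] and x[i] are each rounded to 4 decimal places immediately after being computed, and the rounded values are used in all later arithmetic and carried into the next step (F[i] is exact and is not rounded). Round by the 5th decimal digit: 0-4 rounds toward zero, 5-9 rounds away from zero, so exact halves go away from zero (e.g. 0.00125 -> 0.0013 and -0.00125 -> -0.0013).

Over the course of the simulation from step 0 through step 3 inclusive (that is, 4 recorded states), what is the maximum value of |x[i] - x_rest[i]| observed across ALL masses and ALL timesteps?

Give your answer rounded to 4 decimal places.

Step 0: x=[5.0000 11.0000 19.0000 25.0000] v=[0.0000 0.0000 2.0000 0.0000]
Step 1: x=[5.0200 11.0400 19.1600 25.0000] v=[0.2000 0.4000 1.6000 0.0000]
Step 2: x=[5.0600 11.1220 19.2744 25.0032] v=[0.4000 0.8200 1.1440 0.0320]
Step 3: x=[5.1200 11.2458 19.3403 25.0118] v=[0.6004 1.2381 0.6593 0.0862]
Max displacement = 1.3403

Answer: 1.3403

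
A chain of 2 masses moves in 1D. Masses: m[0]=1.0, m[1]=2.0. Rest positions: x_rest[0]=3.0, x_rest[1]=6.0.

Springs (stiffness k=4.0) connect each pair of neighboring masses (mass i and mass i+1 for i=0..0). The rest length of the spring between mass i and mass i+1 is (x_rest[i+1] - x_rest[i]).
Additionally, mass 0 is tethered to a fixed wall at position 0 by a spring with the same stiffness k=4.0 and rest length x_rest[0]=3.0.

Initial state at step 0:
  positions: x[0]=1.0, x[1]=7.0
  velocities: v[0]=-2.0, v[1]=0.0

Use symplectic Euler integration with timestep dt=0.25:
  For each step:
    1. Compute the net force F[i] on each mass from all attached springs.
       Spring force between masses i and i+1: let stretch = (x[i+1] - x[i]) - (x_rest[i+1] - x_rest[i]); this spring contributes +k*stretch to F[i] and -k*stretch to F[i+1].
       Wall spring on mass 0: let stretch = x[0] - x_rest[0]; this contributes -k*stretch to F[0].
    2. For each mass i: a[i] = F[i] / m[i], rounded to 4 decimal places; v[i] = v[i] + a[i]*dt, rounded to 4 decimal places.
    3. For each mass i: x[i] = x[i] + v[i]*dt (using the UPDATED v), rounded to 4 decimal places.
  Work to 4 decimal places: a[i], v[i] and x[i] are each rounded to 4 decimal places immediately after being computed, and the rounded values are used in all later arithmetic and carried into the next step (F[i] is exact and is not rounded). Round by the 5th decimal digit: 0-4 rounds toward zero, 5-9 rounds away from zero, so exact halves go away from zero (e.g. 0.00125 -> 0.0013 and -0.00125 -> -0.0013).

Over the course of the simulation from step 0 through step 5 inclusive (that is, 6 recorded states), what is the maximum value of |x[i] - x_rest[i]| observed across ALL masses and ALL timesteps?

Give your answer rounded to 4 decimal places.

Step 0: x=[1.0000 7.0000] v=[-2.0000 0.0000]
Step 1: x=[1.7500 6.6250] v=[3.0000 -1.5000]
Step 2: x=[3.2813 6.0156] v=[6.1250 -2.4375]
Step 3: x=[4.6758 5.4394] v=[5.5780 -2.3047]
Step 4: x=[5.0923 5.1428] v=[1.6658 -1.1865]
Step 5: x=[4.2483 5.2149] v=[-3.3760 0.2883]
Max displacement = 2.0923

Answer: 2.0923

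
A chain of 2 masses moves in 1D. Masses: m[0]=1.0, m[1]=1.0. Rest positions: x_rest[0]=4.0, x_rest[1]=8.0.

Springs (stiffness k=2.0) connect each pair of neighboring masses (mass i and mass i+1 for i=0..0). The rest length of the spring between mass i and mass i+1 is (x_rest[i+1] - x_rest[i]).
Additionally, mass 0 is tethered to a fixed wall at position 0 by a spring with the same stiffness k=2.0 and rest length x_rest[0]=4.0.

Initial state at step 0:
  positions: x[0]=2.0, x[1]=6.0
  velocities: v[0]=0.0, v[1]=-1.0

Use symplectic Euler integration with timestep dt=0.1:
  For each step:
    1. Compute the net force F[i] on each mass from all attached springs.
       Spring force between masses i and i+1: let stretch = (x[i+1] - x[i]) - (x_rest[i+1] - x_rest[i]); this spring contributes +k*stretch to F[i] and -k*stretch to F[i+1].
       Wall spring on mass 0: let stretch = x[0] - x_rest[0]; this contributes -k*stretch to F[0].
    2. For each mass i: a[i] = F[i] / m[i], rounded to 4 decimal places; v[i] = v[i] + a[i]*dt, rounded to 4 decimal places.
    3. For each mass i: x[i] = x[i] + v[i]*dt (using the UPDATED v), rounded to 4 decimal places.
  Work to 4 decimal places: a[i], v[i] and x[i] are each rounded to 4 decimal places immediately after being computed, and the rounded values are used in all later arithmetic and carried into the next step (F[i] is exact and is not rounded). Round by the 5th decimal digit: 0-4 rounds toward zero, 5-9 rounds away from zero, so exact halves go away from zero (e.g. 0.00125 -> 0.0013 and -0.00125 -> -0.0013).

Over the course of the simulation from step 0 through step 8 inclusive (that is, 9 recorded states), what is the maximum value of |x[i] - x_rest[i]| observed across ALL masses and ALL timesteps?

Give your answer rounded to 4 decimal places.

Answer: 2.5065

Derivation:
Step 0: x=[2.0000 6.0000] v=[0.0000 -1.0000]
Step 1: x=[2.0400 5.9000] v=[0.4000 -1.0000]
Step 2: x=[2.1164 5.8028] v=[0.7640 -0.9720]
Step 3: x=[2.2242 5.7119] v=[1.0780 -0.9093]
Step 4: x=[2.3573 5.6312] v=[1.3307 -0.8068]
Step 5: x=[2.5087 5.5650] v=[1.5140 -0.6616]
Step 6: x=[2.6711 5.5177] v=[1.6235 -0.4729]
Step 7: x=[2.8370 5.4935] v=[1.6586 -0.2422]
Step 8: x=[2.9993 5.4962] v=[1.6225 0.0265]
Max displacement = 2.5065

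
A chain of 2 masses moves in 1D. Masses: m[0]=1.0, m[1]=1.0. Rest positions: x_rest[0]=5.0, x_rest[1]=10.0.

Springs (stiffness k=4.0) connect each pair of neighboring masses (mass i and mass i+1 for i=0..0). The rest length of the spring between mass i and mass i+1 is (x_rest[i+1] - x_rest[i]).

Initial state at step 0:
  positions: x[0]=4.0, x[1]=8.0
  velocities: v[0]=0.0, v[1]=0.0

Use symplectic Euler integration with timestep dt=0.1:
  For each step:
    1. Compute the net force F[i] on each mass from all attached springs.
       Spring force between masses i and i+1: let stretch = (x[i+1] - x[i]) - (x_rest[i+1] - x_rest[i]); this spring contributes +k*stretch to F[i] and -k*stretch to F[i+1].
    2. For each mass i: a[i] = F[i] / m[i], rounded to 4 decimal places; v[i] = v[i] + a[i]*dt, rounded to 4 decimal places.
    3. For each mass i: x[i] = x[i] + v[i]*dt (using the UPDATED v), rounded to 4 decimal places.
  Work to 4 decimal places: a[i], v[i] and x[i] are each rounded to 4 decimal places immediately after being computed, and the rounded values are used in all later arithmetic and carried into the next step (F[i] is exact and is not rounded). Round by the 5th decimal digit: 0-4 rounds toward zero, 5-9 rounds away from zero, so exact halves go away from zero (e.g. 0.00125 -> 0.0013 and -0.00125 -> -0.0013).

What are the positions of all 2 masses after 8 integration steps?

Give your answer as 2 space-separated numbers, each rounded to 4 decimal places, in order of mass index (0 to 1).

Answer: 3.1234 8.8766

Derivation:
Step 0: x=[4.0000 8.0000] v=[0.0000 0.0000]
Step 1: x=[3.9600 8.0400] v=[-0.4000 0.4000]
Step 2: x=[3.8832 8.1168] v=[-0.7680 0.7680]
Step 3: x=[3.7757 8.2243] v=[-1.0746 1.0746]
Step 4: x=[3.6462 8.3538] v=[-1.2952 1.2952]
Step 5: x=[3.5050 8.4950] v=[-1.4122 1.4122]
Step 6: x=[3.3634 8.6366] v=[-1.4162 1.4162]
Step 7: x=[3.2327 8.7673] v=[-1.3069 1.3069]
Step 8: x=[3.1234 8.8766] v=[-1.0931 1.0931]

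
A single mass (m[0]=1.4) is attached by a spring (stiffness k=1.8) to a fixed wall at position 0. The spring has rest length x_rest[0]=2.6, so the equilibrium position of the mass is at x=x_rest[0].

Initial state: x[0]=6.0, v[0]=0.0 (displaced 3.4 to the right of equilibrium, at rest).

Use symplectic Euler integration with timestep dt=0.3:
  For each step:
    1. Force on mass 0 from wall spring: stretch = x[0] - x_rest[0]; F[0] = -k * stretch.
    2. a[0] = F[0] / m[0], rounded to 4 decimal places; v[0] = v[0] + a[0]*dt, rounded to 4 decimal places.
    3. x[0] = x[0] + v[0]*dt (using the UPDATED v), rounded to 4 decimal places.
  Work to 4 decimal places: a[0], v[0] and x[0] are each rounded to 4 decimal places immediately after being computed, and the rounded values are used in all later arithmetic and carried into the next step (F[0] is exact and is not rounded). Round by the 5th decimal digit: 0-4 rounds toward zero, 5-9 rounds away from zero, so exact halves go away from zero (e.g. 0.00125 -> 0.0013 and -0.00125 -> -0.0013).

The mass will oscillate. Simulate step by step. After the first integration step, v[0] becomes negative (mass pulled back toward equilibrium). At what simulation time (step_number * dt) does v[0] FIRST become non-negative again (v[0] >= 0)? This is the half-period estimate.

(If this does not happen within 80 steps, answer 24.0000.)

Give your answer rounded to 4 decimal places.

Step 0: x=[6.0000] v=[0.0000]
Step 1: x=[5.6066] v=[-1.3114]
Step 2: x=[4.8653] v=[-2.4711]
Step 3: x=[3.8618] v=[-3.3449]
Step 4: x=[2.7123] v=[-3.8316]
Step 5: x=[1.5498] v=[-3.8749]
Step 6: x=[0.5089] v=[-3.4698]
Step 7: x=[-0.2901] v=[-2.6632]
Step 8: x=[-0.7547] v=[-1.5485]
Step 9: x=[-0.8311] v=[-0.2545]
Step 10: x=[-0.5104] v=[1.0689]
First v>=0 after going negative at step 10, time=3.0000

Answer: 3.0000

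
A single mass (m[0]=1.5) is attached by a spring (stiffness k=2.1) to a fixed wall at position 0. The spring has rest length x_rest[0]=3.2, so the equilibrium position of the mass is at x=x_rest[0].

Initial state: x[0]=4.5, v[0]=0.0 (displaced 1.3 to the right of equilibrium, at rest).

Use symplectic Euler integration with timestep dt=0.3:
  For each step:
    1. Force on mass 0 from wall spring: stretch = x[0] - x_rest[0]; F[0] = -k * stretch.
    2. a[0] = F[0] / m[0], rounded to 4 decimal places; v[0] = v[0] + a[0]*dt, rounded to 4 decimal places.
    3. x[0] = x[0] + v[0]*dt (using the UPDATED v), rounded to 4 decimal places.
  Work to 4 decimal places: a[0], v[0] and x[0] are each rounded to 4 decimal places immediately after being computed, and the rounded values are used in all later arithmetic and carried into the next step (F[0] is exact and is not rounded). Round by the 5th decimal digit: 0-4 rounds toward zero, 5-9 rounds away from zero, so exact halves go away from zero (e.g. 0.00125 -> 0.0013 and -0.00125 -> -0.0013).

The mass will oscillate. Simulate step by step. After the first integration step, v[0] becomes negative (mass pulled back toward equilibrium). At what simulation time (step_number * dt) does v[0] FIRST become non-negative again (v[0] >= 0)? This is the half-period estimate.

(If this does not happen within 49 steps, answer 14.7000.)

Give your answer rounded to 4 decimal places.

Answer: 2.7000

Derivation:
Step 0: x=[4.5000] v=[0.0000]
Step 1: x=[4.3362] v=[-0.5460]
Step 2: x=[4.0292] v=[-1.0232]
Step 3: x=[3.6178] v=[-1.3715]
Step 4: x=[3.1537] v=[-1.5470]
Step 5: x=[2.6954] v=[-1.5276]
Step 6: x=[2.3007] v=[-1.3157]
Step 7: x=[2.0193] v=[-0.9380]
Step 8: x=[1.8867] v=[-0.4421]
Step 9: x=[1.9196] v=[0.1095]
First v>=0 after going negative at step 9, time=2.7000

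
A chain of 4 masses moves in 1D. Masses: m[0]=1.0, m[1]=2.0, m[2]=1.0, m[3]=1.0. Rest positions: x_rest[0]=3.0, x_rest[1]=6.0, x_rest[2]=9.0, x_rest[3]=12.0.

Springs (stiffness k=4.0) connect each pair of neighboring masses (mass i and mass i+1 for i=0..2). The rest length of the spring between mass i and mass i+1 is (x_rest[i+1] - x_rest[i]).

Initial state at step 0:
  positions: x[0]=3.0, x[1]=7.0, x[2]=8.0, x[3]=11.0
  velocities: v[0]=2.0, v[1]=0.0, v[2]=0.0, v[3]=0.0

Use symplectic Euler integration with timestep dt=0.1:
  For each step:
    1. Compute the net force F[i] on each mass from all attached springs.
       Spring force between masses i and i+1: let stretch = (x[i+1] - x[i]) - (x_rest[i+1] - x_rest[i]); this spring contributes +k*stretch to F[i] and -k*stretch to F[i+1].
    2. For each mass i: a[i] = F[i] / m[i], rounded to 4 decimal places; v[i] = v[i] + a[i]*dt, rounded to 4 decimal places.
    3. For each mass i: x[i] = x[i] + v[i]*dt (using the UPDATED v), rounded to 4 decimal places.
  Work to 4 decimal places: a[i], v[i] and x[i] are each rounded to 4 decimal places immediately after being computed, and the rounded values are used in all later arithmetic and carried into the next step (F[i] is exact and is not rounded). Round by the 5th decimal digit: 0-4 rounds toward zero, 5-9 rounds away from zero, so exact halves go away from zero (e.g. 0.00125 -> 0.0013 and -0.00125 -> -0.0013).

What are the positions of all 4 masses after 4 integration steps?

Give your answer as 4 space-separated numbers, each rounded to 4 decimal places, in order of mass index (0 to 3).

Answer: 4.0653 6.5070 8.6760 11.0447

Derivation:
Step 0: x=[3.0000 7.0000 8.0000 11.0000] v=[2.0000 0.0000 0.0000 0.0000]
Step 1: x=[3.2400 6.9400 8.0800 11.0000] v=[2.4000 -0.6000 0.8000 0.0000]
Step 2: x=[3.5080 6.8288 8.2312 11.0032] v=[2.6800 -1.1120 1.5120 0.0320]
Step 3: x=[3.7888 6.6792 8.4372 11.0155] v=[2.8083 -1.4957 2.0598 0.1232]
Step 4: x=[4.0653 6.5070 8.6760 11.0447] v=[2.7645 -1.7222 2.3879 0.2919]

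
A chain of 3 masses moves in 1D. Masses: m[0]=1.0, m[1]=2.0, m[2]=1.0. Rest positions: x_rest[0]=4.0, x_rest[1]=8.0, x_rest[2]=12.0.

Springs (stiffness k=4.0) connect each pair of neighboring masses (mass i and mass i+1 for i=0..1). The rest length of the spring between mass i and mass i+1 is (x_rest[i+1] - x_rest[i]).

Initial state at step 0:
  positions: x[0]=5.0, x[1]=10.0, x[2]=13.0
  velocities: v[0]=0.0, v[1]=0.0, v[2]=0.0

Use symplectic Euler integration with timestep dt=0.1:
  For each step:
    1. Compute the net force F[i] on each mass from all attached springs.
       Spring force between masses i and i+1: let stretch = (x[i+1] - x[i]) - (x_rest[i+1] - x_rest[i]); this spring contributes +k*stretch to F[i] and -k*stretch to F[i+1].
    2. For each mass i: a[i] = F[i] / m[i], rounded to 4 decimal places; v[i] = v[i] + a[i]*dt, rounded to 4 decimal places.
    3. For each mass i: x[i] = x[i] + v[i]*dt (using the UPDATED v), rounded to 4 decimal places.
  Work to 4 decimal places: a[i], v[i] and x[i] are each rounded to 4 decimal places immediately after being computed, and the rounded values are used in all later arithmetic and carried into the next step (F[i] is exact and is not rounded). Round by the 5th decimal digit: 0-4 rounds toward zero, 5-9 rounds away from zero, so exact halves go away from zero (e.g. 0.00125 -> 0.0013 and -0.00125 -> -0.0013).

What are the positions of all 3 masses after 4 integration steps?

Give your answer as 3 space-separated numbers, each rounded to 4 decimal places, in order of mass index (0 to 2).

Step 0: x=[5.0000 10.0000 13.0000] v=[0.0000 0.0000 0.0000]
Step 1: x=[5.0400 9.9600 13.0400] v=[0.4000 -0.4000 0.4000]
Step 2: x=[5.1168 9.8832 13.1168] v=[0.7680 -0.7680 0.7680]
Step 3: x=[5.2243 9.7757 13.2243] v=[1.0746 -1.0746 1.0746]
Step 4: x=[5.3538 9.6462 13.3538] v=[1.2952 -1.2952 1.2952]

Answer: 5.3538 9.6462 13.3538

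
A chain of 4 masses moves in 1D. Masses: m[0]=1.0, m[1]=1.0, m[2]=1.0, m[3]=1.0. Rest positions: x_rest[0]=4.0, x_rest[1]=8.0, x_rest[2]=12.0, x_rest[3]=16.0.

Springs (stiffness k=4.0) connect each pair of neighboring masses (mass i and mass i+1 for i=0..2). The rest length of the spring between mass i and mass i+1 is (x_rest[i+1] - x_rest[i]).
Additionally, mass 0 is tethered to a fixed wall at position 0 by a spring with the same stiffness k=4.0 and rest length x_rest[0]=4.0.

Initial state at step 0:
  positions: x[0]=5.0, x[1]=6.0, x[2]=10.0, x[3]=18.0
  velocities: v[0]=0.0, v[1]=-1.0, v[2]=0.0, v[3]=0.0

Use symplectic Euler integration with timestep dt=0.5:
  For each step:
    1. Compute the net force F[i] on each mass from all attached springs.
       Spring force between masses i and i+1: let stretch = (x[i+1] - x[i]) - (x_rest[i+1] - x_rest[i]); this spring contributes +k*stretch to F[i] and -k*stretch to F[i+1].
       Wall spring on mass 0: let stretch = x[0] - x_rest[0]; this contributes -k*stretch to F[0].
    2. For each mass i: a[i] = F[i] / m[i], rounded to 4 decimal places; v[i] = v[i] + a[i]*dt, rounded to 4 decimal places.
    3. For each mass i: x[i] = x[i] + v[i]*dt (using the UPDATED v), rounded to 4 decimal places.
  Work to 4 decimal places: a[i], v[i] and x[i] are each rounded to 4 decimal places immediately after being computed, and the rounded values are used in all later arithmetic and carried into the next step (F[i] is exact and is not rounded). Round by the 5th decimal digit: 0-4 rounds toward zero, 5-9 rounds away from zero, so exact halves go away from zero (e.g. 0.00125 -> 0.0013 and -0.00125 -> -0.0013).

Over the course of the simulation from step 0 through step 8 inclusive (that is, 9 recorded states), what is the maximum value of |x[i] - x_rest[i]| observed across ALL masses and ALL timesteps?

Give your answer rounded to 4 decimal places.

Step 0: x=[5.0000 6.0000 10.0000 18.0000] v=[0.0000 -1.0000 0.0000 0.0000]
Step 1: x=[1.0000 8.5000 14.0000 14.0000] v=[-8.0000 5.0000 8.0000 -8.0000]
Step 2: x=[3.5000 9.0000 12.5000 14.0000] v=[5.0000 1.0000 -3.0000 0.0000]
Step 3: x=[8.0000 7.5000 9.0000 16.5000] v=[9.0000 -3.0000 -7.0000 5.0000]
Step 4: x=[4.0000 8.0000 11.5000 15.5000] v=[-8.0000 1.0000 5.0000 -2.0000]
Step 5: x=[0.0000 8.0000 14.5000 14.5000] v=[-8.0000 0.0000 6.0000 -2.0000]
Step 6: x=[4.0000 6.5000 11.0000 17.5000] v=[8.0000 -3.0000 -7.0000 6.0000]
Step 7: x=[6.5000 7.0000 9.5000 18.0000] v=[5.0000 1.0000 -3.0000 1.0000]
Step 8: x=[3.0000 9.5000 14.0000 14.0000] v=[-7.0000 5.0000 9.0000 -8.0000]
Max displacement = 4.0000

Answer: 4.0000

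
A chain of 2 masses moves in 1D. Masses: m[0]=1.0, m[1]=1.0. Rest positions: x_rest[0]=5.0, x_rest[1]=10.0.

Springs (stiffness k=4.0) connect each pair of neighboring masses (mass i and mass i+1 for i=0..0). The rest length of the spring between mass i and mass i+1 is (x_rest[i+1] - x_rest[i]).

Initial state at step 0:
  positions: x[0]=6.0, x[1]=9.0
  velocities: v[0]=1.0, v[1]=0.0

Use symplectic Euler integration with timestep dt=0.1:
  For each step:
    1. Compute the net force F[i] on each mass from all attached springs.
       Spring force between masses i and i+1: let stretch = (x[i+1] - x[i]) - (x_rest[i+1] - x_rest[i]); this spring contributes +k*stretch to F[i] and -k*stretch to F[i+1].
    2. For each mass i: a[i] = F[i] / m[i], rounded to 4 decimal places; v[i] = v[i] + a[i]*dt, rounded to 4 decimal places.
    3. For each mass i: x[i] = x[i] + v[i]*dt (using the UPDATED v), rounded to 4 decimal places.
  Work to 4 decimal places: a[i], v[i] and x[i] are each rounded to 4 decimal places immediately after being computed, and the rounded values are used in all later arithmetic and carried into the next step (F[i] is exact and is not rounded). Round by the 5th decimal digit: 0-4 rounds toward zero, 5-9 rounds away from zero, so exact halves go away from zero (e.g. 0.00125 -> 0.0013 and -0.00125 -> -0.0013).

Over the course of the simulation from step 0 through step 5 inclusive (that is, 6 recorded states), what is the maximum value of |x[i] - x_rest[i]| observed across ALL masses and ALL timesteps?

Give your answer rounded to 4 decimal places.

Answer: 1.0200

Derivation:
Step 0: x=[6.0000 9.0000] v=[1.0000 0.0000]
Step 1: x=[6.0200 9.0800] v=[0.2000 0.8000]
Step 2: x=[5.9624 9.2376] v=[-0.5760 1.5760]
Step 3: x=[5.8358 9.4642] v=[-1.2659 2.2659]
Step 4: x=[5.6544 9.7457] v=[-1.8145 2.8145]
Step 5: x=[5.4366 10.0635] v=[-2.1780 3.1780]
Max displacement = 1.0200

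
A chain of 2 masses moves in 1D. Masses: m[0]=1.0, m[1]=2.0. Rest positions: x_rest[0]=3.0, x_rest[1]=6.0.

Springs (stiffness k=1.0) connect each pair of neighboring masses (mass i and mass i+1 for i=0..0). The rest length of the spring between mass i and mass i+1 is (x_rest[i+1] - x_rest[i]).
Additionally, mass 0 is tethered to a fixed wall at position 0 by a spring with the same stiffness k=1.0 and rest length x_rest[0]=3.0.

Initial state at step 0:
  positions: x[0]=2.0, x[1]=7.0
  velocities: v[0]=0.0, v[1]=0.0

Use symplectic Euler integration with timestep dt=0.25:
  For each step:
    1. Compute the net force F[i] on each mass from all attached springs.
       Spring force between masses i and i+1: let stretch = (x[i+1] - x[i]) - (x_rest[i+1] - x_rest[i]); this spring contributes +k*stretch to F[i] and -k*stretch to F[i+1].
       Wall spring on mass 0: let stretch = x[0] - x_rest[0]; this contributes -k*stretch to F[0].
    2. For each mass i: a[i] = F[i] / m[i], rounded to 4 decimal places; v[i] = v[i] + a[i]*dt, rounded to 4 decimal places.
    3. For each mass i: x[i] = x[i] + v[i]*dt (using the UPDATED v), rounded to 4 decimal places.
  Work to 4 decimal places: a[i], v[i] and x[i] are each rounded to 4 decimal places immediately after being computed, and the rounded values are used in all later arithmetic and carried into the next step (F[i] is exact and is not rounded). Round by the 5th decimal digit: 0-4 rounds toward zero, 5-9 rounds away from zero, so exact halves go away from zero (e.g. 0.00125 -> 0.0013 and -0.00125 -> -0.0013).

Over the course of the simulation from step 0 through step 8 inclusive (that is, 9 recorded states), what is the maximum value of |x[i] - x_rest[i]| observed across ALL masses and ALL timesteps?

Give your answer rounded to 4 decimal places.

Step 0: x=[2.0000 7.0000] v=[0.0000 0.0000]
Step 1: x=[2.1875 6.9375] v=[0.7500 -0.2500]
Step 2: x=[2.5352 6.8203] v=[1.3906 -0.4688]
Step 3: x=[2.9922 6.6629] v=[1.8281 -0.6295]
Step 4: x=[3.4916 6.4846] v=[1.9977 -0.7134]
Step 5: x=[3.9599 6.3065] v=[1.8731 -0.7125]
Step 6: x=[4.3274 6.1488] v=[1.4698 -0.6308]
Step 7: x=[4.5382 6.0279] v=[0.8433 -0.4835]
Step 8: x=[4.5585 5.9542] v=[0.0812 -0.2947]
Max displacement = 1.5585

Answer: 1.5585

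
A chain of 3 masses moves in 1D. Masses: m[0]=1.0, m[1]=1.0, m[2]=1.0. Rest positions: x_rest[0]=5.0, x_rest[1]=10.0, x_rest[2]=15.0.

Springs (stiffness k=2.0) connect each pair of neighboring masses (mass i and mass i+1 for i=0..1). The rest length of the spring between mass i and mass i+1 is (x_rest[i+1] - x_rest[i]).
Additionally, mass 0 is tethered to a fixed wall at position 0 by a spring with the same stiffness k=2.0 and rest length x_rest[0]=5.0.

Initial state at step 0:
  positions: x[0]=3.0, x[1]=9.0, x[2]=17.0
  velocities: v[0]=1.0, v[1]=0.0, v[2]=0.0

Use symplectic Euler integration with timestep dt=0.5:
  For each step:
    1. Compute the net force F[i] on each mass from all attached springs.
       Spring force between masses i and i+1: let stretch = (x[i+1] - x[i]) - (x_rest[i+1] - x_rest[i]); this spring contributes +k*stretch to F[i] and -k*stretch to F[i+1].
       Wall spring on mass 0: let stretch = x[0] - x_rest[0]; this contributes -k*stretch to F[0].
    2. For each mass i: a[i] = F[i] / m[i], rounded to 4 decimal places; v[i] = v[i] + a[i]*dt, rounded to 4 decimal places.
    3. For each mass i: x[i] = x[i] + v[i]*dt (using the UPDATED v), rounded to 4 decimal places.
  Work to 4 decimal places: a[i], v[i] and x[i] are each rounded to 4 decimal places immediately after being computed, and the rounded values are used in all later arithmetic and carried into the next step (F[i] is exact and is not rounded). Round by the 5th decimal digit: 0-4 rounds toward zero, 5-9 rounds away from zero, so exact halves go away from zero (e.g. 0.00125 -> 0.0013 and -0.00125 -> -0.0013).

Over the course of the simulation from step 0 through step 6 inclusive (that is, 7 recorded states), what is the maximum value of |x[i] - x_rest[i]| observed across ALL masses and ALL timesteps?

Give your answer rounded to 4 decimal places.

Answer: 2.6250

Derivation:
Step 0: x=[3.0000 9.0000 17.0000] v=[1.0000 0.0000 0.0000]
Step 1: x=[5.0000 10.0000 15.5000] v=[4.0000 2.0000 -3.0000]
Step 2: x=[7.0000 11.2500 13.7500] v=[4.0000 2.5000 -3.5000]
Step 3: x=[7.6250 11.6250 13.2500] v=[1.2500 0.7500 -1.0000]
Step 4: x=[6.4375 10.8125 14.4375] v=[-2.3750 -1.6250 2.3750]
Step 5: x=[4.2188 9.6250 16.3125] v=[-4.4375 -2.3750 3.7500]
Step 6: x=[2.5938 9.0782 17.3438] v=[-3.2501 -1.0937 2.0625]
Max displacement = 2.6250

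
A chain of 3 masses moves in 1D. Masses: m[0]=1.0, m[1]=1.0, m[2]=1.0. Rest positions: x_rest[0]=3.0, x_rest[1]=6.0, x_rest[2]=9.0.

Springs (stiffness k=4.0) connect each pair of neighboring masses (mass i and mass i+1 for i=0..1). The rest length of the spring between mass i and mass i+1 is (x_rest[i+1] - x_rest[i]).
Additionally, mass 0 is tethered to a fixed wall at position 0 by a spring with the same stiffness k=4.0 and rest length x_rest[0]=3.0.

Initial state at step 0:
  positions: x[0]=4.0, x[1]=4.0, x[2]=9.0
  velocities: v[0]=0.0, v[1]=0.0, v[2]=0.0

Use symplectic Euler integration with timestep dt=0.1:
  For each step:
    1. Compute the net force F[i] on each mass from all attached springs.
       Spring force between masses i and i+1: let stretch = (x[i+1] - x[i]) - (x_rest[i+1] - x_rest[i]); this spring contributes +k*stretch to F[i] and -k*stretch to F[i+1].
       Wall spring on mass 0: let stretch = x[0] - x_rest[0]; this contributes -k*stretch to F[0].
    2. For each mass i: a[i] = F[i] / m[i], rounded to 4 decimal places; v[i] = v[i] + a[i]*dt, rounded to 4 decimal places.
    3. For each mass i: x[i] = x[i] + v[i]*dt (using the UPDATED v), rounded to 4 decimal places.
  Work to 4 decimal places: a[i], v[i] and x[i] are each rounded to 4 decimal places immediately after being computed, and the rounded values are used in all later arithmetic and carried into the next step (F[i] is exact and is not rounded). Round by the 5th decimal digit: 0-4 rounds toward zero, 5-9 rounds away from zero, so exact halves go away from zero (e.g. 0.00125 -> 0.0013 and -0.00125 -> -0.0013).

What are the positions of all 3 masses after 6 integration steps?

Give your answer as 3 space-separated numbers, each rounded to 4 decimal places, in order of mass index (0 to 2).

Step 0: x=[4.0000 4.0000 9.0000] v=[0.0000 0.0000 0.0000]
Step 1: x=[3.8400 4.2000 8.9200] v=[-1.6000 2.0000 -0.8000]
Step 2: x=[3.5408 4.5744 8.7712] v=[-2.9920 3.7440 -1.4880]
Step 3: x=[3.1413 5.0753 8.5745] v=[-3.9949 5.0093 -1.9667]
Step 4: x=[2.6935 5.6388 8.3579] v=[-4.4778 5.6354 -2.1664]
Step 5: x=[2.2558 6.1933 8.1525] v=[-4.3771 5.5449 -2.0540]
Step 6: x=[1.8854 6.6687 7.9887] v=[-3.7044 4.7536 -1.6377]

Answer: 1.8854 6.6687 7.9887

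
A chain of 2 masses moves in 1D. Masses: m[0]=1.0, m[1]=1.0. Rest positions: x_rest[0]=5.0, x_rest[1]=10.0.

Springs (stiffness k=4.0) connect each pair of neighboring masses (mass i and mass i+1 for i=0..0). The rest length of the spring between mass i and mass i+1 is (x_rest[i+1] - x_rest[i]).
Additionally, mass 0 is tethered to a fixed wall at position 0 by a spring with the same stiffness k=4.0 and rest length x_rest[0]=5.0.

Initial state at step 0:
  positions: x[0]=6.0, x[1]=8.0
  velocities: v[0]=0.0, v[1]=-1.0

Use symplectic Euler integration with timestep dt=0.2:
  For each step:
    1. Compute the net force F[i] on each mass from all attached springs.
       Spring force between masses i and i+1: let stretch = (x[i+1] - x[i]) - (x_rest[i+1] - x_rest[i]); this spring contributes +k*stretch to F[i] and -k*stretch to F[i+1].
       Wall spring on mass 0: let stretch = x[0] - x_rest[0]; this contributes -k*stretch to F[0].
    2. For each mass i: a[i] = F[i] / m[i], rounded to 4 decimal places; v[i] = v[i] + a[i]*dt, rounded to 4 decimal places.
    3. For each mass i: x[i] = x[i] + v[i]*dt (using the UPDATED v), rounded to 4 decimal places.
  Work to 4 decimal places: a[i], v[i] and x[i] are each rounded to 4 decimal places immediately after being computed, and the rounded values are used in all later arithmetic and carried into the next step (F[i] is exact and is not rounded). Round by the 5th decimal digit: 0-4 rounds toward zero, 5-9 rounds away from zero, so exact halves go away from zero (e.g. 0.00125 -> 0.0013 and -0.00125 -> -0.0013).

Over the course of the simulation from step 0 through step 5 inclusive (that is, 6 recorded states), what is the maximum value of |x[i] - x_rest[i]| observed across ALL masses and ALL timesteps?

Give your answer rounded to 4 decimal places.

Step 0: x=[6.0000 8.0000] v=[0.0000 -1.0000]
Step 1: x=[5.3600 8.2800] v=[-3.2000 1.4000]
Step 2: x=[4.3296 8.8928] v=[-5.1520 3.0640]
Step 3: x=[3.3366 9.5755] v=[-4.9651 3.4134]
Step 4: x=[2.8079 10.0600] v=[-2.6433 2.4223]
Step 5: x=[2.9903 10.1841] v=[0.9121 0.6206]
Max displacement = 2.1921

Answer: 2.1921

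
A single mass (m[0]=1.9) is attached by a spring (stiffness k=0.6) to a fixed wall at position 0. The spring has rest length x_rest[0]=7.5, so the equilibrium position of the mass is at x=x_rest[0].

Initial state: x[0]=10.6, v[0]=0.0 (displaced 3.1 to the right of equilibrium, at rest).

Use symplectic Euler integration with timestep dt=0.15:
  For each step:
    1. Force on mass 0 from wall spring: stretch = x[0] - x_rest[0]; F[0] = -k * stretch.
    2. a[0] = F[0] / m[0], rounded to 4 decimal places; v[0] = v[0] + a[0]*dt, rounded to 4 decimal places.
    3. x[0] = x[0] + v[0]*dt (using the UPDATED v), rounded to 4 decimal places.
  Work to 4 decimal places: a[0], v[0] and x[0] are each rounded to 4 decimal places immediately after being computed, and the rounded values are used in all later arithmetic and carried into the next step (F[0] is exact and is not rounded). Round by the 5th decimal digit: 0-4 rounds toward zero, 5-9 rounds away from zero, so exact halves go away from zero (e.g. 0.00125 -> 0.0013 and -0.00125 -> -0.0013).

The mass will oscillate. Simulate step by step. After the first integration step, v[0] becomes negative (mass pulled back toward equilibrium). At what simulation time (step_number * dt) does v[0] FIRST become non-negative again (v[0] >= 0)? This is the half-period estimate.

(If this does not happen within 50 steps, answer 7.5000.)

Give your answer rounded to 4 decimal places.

Step 0: x=[10.6000] v=[0.0000]
Step 1: x=[10.5780] v=[-0.1468]
Step 2: x=[10.5341] v=[-0.2926]
Step 3: x=[10.4687] v=[-0.4363]
Step 4: x=[10.3822] v=[-0.5769]
Step 5: x=[10.2752] v=[-0.7134]
Step 6: x=[10.1485] v=[-0.8449]
Step 7: x=[10.0029] v=[-0.9704]
Step 8: x=[9.8396] v=[-1.0890]
Step 9: x=[9.6596] v=[-1.1998]
Step 10: x=[9.4643] v=[-1.3021]
Step 11: x=[9.2550] v=[-1.3951]
Step 12: x=[9.0333] v=[-1.4782]
Step 13: x=[8.8007] v=[-1.5508]
Step 14: x=[8.5588] v=[-1.6124]
Step 15: x=[8.3094] v=[-1.6626]
Step 16: x=[8.0543] v=[-1.7009]
Step 17: x=[7.7952] v=[-1.7272]
Step 18: x=[7.5340] v=[-1.7412]
Step 19: x=[7.2726] v=[-1.7428]
Step 20: x=[7.0128] v=[-1.7320]
Step 21: x=[6.7565] v=[-1.7089]
Step 22: x=[6.5054] v=[-1.6737]
Step 23: x=[6.2614] v=[-1.6266]
Step 24: x=[6.0262] v=[-1.5679]
Step 25: x=[5.8015] v=[-1.4981]
Step 26: x=[5.5889] v=[-1.4176]
Step 27: x=[5.3898] v=[-1.3271]
Step 28: x=[5.2057] v=[-1.2271]
Step 29: x=[5.0379] v=[-1.1184]
Step 30: x=[4.8876] v=[-1.0018]
Step 31: x=[4.7559] v=[-0.8781]
Step 32: x=[4.6437] v=[-0.7481]
Step 33: x=[4.5518] v=[-0.6128]
Step 34: x=[4.4808] v=[-0.4732]
Step 35: x=[4.4313] v=[-0.3302]
Step 36: x=[4.4036] v=[-0.1848]
Step 37: x=[4.3979] v=[-0.0381]
Step 38: x=[4.4142] v=[0.1088]
First v>=0 after going negative at step 38, time=5.7000

Answer: 5.7000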